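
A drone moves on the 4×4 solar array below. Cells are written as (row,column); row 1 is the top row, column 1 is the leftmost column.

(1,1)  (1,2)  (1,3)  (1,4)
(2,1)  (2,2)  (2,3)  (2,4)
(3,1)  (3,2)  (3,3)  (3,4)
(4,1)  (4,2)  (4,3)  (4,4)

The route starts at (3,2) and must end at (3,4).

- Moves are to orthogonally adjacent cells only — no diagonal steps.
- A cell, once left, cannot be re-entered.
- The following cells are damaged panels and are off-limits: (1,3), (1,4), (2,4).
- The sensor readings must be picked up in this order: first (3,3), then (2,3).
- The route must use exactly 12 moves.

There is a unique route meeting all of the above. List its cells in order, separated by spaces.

(3,2) (3,3) (2,3) (2,2) (1,2) (1,1) (2,1) (3,1) (4,1) (4,2) (4,3) (4,4) (3,4)

The waypoints must appear in the order (3,3), (2,3), with no cell reused.
Route from (3,2): right to (3,3), up to (2,3), left to (2,2), up to (1,2), left to (1,1), 3× down (reaching (4,1)), 3× right (reaching (4,4)), up to (3,4) — 12 moves in all.
Check: order respected ((3,3) at step 1, (2,3) at step 2); 12 moves as required.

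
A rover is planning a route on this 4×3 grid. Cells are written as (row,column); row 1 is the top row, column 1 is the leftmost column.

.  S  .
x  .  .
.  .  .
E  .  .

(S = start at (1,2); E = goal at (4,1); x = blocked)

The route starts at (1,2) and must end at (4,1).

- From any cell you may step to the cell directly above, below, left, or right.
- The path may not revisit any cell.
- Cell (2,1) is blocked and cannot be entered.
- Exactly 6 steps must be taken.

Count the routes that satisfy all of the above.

Need simple routes of exactly 6 moves from (1,2) to (4,1) (Manhattan distance 4, so 1 moves are spent on a detour and 1 undoing it).
Branch systematically from the start, pruning whenever the remaining move budget drops below the Manhattan distance to (4,1) or differs from it in parity. Grouping the completions by first move — via (2,2): 4; via (1,3): 5 (no valid completion starts via (1,1)) — and summing: 4 + 5 = 9.
That gives 9 routes.

9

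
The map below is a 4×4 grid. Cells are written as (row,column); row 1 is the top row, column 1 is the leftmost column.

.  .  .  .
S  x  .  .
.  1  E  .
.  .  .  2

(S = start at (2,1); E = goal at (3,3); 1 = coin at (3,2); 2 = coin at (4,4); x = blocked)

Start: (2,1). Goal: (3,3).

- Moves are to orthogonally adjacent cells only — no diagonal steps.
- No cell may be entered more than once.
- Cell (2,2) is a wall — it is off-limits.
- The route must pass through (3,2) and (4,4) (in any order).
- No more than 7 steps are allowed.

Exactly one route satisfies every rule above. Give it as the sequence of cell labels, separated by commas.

Any route must reach (3,2) and (4,4) and still end at (3,3) within 7 moves, so the order of the required stops is forced.
Route from (2,1): down to (3,1), right to (3,2), down to (4,2), 2× right (reaching (4,4)), up to (3,4), left to (3,3) — 7 moves in all.
Check: all required cells visited; 7 ≤ 7 moves.

(2,1), (3,1), (3,2), (4,2), (4,3), (4,4), (3,4), (3,3)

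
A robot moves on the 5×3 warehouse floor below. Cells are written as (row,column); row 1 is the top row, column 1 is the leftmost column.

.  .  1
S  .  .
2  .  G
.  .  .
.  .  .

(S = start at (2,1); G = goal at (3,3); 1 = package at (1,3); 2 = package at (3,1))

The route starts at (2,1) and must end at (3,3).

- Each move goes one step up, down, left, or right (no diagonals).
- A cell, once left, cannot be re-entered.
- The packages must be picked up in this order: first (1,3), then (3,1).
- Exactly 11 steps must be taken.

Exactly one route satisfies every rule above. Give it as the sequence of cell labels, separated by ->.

The waypoints must appear in the order (1,3), (3,1), with no cell reused.
Route from (2,1): up 1 to (1,1), right 2 to (1,3), down 1 to (2,3), left 1 to (2,2), down 1 to (3,2), left 1 to (3,1), down 1 to (4,1), right 2 to (4,3), up 1 to (3,3) — 11 moves in all.
Check: order respected (1 at step 3, 2 at step 7); 11 moves as required.

(2,1) -> (1,1) -> (1,2) -> (1,3) -> (2,3) -> (2,2) -> (3,2) -> (3,1) -> (4,1) -> (4,2) -> (4,3) -> (3,3)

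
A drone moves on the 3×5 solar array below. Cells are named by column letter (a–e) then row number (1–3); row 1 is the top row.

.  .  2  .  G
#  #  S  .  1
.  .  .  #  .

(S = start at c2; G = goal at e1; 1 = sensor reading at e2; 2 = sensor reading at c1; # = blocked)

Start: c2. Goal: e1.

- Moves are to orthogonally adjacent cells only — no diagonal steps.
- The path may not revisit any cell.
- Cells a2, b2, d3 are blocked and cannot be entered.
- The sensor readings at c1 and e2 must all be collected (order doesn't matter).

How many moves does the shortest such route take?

Any route passes through c1 and e2 in some order between c2 and e1. Summing Manhattan distances along each leg and taking the cheapest ordering (c2 → c1 → e2 → e1) gives a lower bound of 1 + 3 + 1 = 5 moves.
A route of 5 moves achieves this: c2 → c1 → d1 → d2 → e2 → e1.
Since 5 matches the lower bound, it is optimal.

5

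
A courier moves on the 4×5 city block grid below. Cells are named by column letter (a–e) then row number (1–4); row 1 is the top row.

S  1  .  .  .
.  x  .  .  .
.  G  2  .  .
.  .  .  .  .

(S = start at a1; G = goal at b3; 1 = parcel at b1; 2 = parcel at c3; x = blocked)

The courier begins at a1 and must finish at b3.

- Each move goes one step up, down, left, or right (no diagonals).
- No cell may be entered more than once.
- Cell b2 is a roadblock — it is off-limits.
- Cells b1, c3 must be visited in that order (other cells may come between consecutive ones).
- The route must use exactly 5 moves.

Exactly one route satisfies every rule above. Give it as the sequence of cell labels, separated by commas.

The waypoints must appear in the order b1, c3, with no cell reused.
Route from a1: 2× right (reaching c1), 2× down (reaching c3), left to b3 — 5 moves in all.
Check: order respected (1 at step 1, 2 at step 4); 5 moves as required.

a1, b1, c1, c2, c3, b3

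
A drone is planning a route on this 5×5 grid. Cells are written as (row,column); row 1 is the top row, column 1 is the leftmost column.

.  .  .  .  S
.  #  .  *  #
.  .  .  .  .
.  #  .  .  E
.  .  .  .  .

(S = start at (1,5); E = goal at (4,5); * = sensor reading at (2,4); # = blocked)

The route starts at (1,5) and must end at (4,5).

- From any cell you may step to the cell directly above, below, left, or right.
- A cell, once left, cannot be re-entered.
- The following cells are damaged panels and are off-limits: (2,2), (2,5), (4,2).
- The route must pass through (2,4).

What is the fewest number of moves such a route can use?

Any route passes through (2,4) somewhere between (1,5) and (4,5). Summing Manhattan distances along the two legs ((1,5) → (2,4) → (4,5)) gives a lower bound of 2 + 3 = 5 moves.
A route of 5 moves achieves this: (1,5) → (1,4) → (2,4) → (3,4) → (4,4) → (4,5).
Since 5 matches the lower bound, it is optimal.

5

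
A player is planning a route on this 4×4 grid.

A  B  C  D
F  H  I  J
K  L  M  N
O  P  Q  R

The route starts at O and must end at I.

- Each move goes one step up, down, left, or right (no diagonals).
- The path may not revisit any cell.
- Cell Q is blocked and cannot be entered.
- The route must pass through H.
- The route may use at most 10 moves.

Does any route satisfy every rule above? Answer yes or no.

yes

One route that works: O → K → F → H → I.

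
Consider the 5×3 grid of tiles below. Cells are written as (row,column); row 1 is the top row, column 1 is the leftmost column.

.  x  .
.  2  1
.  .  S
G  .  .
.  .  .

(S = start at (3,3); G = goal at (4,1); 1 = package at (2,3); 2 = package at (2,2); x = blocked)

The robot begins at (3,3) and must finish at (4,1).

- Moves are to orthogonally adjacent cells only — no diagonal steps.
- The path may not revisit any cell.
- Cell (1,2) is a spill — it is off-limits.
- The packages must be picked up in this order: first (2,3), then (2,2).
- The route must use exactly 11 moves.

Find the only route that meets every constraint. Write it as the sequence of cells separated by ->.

The waypoints must appear in the order (2,3), (2,2), with no cell reused.
Route from (3,3): up to (2,3), 2× left (reaching (2,1)), down to (3,1), right to (3,2), down to (4,2), right to (4,3), down to (5,3), 2× left (reaching (5,1)), up to (4,1) — 11 moves in all.
Check: order respected (1 at step 1, 2 at step 2); 11 moves as required.

(3,3) -> (2,3) -> (2,2) -> (2,1) -> (3,1) -> (3,2) -> (4,2) -> (4,3) -> (5,3) -> (5,2) -> (5,1) -> (4,1)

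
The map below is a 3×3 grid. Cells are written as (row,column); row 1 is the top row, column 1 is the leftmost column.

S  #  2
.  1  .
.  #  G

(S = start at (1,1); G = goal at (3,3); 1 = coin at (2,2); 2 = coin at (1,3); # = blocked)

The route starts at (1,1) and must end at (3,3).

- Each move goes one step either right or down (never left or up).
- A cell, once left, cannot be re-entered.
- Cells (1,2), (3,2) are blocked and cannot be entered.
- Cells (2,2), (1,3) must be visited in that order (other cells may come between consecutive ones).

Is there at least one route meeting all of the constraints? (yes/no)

no

(1,3) lies above (2,2), so going from (2,2) to (1,3) would need an upward move — but moves only go right/down, so (2,2) cannot be visited before (1,3).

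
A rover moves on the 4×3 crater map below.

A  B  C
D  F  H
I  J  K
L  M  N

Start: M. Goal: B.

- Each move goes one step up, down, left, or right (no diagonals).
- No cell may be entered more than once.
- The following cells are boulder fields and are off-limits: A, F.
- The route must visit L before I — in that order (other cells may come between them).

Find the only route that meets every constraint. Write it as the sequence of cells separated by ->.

M -> L -> I -> J -> K -> H -> C -> B

The waypoints must appear in the order L, I, with no cell reused.
Route from M: left to L, up to I, 2× right (reaching K), 2× up (reaching C), left to B — 7 moves in all.
Check: order respected (L at step 1, I at step 2).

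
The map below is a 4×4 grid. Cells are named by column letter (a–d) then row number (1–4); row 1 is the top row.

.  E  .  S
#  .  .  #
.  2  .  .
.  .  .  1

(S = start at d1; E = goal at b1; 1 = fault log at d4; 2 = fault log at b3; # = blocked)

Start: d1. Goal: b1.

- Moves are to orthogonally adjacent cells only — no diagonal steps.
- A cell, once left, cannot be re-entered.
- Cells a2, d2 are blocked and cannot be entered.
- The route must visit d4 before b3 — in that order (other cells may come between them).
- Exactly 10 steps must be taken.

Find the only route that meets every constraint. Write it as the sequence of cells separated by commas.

The waypoints must appear in the order d4, b3, with no cell reused.
Route from d1: left 1 to c1, down 2 to c3, right 1 to d3, down 1 to d4, left 2 to b4, up 3 to b1 — 10 moves in all.
Check: order respected (1 at step 5, 2 at step 8); 10 moves as required.

d1, c1, c2, c3, d3, d4, c4, b4, b3, b2, b1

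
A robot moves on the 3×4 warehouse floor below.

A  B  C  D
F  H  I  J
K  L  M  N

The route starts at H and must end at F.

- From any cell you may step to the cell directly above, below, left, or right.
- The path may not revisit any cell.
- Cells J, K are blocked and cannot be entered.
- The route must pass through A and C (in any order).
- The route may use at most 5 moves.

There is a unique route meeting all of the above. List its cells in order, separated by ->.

The budget equals the shortest possible length, so every move has to be on a shortest route through the required cells.
Route from H: right to I, up to C, 2× left (reaching A), down to F — 5 moves in all.
Check: all required cells visited; 5 ≤ 5 moves.

H -> I -> C -> B -> A -> F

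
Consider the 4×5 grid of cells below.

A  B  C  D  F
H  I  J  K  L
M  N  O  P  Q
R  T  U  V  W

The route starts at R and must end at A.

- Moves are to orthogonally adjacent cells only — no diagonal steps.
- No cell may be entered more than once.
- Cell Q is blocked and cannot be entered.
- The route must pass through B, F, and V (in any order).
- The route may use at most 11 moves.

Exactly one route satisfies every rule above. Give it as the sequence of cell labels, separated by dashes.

R - T - U - V - P - K - L - F - D - C - B - A

The 11-move cap with required stops at B, F, V leaves no slack for detours.
Route from R: 3× right (reaching V), 2× up (reaching K), right to L, up to F, 4× left (reaching A) — 11 moves in all.
Check: all required cells visited; 11 ≤ 11 moves.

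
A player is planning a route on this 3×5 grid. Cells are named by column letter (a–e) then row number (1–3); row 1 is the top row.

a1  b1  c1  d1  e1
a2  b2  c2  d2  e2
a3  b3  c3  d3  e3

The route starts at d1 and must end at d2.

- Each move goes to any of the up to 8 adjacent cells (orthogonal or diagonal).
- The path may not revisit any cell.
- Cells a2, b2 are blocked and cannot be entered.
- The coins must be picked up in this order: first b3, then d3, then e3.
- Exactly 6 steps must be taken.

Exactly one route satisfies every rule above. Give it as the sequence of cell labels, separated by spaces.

The waypoints must appear in the order b3, d3, e3, with no cell reused.
Route from d1: 2× down-left (reaching b3), 3× right (reaching e3), up-left to d2 — 6 moves in all.
Check: order respected (b3 at step 2, d3 at step 4, e3 at step 5); 6 moves as required.

d1 c2 b3 c3 d3 e3 d2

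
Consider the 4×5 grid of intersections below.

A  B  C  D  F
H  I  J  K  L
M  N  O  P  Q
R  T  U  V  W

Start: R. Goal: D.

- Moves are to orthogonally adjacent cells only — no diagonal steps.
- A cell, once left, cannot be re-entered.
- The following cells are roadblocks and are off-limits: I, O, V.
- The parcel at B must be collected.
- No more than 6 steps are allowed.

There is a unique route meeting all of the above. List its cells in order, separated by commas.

R, M, H, A, B, C, D

The budget equals the shortest possible length, so every move has to be on a shortest route through the required cells.
Route from R: up 3 to A, right 3 to D — 6 moves in all.
Check: all required cells visited; 6 ≤ 6 moves.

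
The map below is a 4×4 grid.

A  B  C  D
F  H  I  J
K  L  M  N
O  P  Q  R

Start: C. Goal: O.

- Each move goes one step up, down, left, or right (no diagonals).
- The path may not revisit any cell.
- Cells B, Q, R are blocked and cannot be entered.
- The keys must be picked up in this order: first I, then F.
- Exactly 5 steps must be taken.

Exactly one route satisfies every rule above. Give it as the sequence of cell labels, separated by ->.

The waypoints must appear in the order I, F, with no cell reused.
Route from C: down 1 to I, left 2 to F, down 2 to O — 5 moves in all.
Check: order respected (I at step 1, F at step 3); 5 moves as required.

C -> I -> H -> F -> K -> O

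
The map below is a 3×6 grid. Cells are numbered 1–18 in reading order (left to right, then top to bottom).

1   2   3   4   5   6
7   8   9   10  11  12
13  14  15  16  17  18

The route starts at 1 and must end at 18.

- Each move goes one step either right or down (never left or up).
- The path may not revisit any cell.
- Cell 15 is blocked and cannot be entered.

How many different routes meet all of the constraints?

A right/down-only route from 1 to 18 makes exactly 2 down-moves and 5 right-moves in some order.
With no other constraints that would be C(7,2) = 21 routes.
Subtract routes through each blocked cell (inclusion–exclusion for overlaps): − through 15: 6 → 15.
That gives 15 routes.

15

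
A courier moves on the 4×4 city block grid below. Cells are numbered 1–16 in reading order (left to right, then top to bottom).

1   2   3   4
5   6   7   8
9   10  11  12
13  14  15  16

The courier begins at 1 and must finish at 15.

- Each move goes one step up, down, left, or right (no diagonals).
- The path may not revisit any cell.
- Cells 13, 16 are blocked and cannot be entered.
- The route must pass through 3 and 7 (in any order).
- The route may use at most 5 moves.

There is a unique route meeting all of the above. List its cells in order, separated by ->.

1 -> 2 -> 3 -> 7 -> 11 -> 15

Any route must reach 3 and 7 and still end at 15 within 5 moves, so the order of the required stops is forced.
Route from 1: right 2 to 3, down 3 to 15 — 5 moves in all.
Check: all required cells visited; 5 ≤ 5 moves.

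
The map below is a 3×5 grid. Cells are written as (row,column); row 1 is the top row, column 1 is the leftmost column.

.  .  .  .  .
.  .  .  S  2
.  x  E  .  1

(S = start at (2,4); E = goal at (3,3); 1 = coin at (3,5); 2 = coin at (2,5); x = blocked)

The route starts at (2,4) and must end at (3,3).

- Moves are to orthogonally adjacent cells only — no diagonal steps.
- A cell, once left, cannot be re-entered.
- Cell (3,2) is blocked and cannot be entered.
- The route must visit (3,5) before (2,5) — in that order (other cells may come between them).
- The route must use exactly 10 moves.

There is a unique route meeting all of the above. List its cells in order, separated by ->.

(2,4) -> (3,4) -> (3,5) -> (2,5) -> (1,5) -> (1,4) -> (1,3) -> (1,2) -> (2,2) -> (2,3) -> (3,3)

The waypoints must appear in the order (3,5), (2,5), with no cell reused.
Route from (2,4): down 1 to (3,4), right 1 to (3,5), up 2 to (1,5), left 3 to (1,2), down 1 to (2,2), right 1 to (2,3), down 1 to (3,3) — 10 moves in all.
Check: order respected (1 at step 2, 2 at step 3); 10 moves as required.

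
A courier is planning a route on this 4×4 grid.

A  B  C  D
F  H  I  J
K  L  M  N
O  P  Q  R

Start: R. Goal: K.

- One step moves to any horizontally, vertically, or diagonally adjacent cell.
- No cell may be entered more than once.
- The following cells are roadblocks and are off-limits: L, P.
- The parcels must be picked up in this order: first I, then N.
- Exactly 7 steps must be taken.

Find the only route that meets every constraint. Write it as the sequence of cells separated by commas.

R, M, I, N, J, C, H, K

The waypoints must appear in the order I, N, with no cell reused.
Route from R: up-left to M, up to I, down-right to N, up to J, up-left to C, 2× down-left (reaching K) — 7 moves in all.
Check: order respected (I at step 2, N at step 3); 7 moves as required.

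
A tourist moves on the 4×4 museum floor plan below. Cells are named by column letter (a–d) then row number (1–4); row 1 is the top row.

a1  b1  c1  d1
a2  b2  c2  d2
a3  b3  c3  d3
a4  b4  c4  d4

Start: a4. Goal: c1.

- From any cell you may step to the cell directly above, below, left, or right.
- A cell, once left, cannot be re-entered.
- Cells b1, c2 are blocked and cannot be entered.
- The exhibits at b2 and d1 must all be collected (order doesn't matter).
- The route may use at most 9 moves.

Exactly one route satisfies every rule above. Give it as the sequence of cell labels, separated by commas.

Any route must reach b2 and d1 and still end at c1 within 9 moves, so the order of the required stops is forced.
Route from a4: up 2 to a2, right 1 to b2, down 1 to b3, right 2 to d3, up 2 to d1, left 1 to c1 — 9 moves in all.
Check: all required cells visited; 9 ≤ 9 moves.

a4, a3, a2, b2, b3, c3, d3, d2, d1, c1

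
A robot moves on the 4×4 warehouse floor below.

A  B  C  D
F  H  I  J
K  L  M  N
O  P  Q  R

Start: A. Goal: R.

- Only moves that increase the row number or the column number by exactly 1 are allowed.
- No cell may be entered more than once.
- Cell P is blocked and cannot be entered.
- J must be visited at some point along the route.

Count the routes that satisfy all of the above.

A right/down-only route from A to R makes exactly 3 down-moves and 3 right-moves in some order.
With no other constraints that would be C(6,3) = 20 routes.
Split at J and multiply the segment counts (each segment already excludes blocked cells): A→J: 4; J→R: 1; product = 4.
That gives 4 routes.

4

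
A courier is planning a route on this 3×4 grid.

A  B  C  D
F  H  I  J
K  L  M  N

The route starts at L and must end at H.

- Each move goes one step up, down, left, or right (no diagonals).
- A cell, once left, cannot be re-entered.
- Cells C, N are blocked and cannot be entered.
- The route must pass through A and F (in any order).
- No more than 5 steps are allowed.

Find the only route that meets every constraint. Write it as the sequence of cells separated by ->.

Any route must reach A and F and still end at H within 5 moves, so the order of the required stops is forced.
Route from L: left to K, 2× up (reaching A), right to B, down to H — 5 moves in all.
Check: all required cells visited; 5 ≤ 5 moves.

L -> K -> F -> A -> B -> H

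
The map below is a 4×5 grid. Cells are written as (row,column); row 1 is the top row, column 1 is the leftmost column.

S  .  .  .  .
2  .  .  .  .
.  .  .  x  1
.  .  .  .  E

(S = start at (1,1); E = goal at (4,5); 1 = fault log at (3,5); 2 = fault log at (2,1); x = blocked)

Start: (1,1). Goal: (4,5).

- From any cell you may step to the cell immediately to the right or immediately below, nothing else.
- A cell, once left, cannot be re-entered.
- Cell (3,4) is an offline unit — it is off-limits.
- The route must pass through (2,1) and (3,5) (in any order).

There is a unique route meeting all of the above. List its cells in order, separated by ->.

Moves only go right or down, so the column and row indices never decrease.
Route from (1,1): down 1 to (2,1), right 4 to (2,5), down 2 to (4,5) — 7 moves in all.
Check: all required cells visited.

(1,1) -> (2,1) -> (2,2) -> (2,3) -> (2,4) -> (2,5) -> (3,5) -> (4,5)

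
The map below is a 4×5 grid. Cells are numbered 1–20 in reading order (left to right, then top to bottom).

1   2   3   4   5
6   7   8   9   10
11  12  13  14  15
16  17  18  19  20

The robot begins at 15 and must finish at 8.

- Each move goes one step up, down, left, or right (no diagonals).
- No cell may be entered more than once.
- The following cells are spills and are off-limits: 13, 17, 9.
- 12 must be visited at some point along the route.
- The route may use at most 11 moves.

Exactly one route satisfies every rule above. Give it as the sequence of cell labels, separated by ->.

The 11-move cap with required stops at 12 leaves no slack for detours.
Route from 15: up 2 to 5, left 4 to 1, down 2 to 11, right 1 to 12, up 1 to 7, right 1 to 8 — 11 moves in all.
Check: all required cells visited; 11 ≤ 11 moves.

15 -> 10 -> 5 -> 4 -> 3 -> 2 -> 1 -> 6 -> 11 -> 12 -> 7 -> 8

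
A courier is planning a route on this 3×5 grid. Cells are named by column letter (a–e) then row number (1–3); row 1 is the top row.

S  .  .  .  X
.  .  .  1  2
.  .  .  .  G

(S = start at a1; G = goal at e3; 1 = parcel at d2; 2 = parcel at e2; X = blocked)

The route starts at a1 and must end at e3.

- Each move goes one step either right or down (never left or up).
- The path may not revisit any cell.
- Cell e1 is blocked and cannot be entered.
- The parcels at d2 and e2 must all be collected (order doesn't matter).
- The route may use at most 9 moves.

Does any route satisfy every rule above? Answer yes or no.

One route that works: a1 → a2 → b2 → c2 → d2 → e2 → e3.

yes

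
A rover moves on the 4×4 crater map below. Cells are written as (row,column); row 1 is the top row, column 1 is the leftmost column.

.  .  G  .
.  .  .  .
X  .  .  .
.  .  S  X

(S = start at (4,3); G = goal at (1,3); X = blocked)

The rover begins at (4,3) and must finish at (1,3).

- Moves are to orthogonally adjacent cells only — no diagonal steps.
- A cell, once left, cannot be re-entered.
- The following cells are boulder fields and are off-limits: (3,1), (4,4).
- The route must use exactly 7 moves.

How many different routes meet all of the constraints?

Need simple routes of exactly 7 moves from (4,3) to (1,3) (Manhattan distance 3, so 2 moves are spent on a detour and 2 undoing it).
Branch systematically from the start, pruning whenever the remaining move budget drops below the Manhattan distance to (1,3) or differs from it in parity. Grouping the completions by first move — via (3,3): 4; via (4,2): 6 — and summing: 4 + 6 = 10.
That gives 10 routes.

10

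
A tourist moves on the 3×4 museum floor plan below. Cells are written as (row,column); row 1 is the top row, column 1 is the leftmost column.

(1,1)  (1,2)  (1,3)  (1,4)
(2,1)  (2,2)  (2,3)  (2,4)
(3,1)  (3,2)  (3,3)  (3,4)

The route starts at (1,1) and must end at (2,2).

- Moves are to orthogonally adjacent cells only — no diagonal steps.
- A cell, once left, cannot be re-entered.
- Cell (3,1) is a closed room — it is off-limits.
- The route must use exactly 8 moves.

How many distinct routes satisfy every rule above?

4

Need simple routes of exactly 8 moves from (1,1) to (2,2) (Manhattan distance 2, so 3 moves are spent on a detour and 3 undoing it).
Enumerating: (1,1) (1,2) (1,3) (2,3) (2,4) (3,4) (3,3) (3,2) (2,2) | (1,1) (1,2) (1,3) (1,4) (2,4) (3,4) (3,3) (2,3) (2,2) | (1,1) (1,2) (1,3) (1,4) (2,4) (3,4) (3,3) (3,2) (2,2) | (1,1) (1,2) (1,3) (1,4) (2,4) (2,3) (3,3) (3,2) (2,2).
That gives 4 routes.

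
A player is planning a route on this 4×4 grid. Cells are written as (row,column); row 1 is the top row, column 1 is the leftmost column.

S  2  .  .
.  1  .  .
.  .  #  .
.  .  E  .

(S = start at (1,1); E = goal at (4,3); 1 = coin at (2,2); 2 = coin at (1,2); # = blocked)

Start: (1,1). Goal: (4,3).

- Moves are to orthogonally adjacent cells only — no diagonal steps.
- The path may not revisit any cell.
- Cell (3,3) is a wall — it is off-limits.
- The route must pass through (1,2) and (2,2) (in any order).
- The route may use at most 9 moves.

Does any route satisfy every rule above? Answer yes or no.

One route that works: (1,1) → (1,2) → (2,2) → (3,2) → (4,2) → (4,3).

yes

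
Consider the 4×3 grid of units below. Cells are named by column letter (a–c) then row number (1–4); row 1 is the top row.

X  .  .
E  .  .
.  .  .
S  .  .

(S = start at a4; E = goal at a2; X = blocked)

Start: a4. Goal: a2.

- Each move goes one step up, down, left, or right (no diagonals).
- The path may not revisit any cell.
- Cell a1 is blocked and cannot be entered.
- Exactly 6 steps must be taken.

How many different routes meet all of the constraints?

5

Need simple routes of exactly 6 moves from a4 to a2 (Manhattan distance 2, so 2 moves are spent on a detour and 2 undoing it).
Enumerating: a4 a3 b3 c3 c2 b2 a2 | a4 b4 b3 c3 c2 b2 a2 | a4 b4 c4 c3 c2 b2 a2 | a4 b4 c4 c3 b3 b2 a2 | a4 b4 c4 c3 b3 a3 a2.
That gives 5 routes.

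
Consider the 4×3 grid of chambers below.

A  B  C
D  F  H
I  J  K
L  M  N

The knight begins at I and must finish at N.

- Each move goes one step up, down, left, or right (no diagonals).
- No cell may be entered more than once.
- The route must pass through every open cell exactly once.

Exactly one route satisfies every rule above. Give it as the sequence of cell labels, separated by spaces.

Need to visit all 12 open cells exactly once, starting at I and ending at N.
Route from I: down 1 to L, right 1 to M, up 2 to F, left 1 to D, up 1 to A, right 2 to C, down 3 to N — 11 moves in all.
Check: all 12 open cells covered.

I L M J F D A B C H K N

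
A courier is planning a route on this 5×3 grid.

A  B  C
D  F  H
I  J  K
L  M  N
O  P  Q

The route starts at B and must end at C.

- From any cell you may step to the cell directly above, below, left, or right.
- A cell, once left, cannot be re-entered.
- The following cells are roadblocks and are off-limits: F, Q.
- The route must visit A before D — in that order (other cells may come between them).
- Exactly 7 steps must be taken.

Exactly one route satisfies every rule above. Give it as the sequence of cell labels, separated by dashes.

B - A - D - I - J - K - H - C

The waypoints must appear in the order A, D, with no cell reused.
Route from B: left 1 to A, down 2 to I, right 2 to K, up 2 to C — 7 moves in all.
Check: order respected (A at step 1, D at step 2); 7 moves as required.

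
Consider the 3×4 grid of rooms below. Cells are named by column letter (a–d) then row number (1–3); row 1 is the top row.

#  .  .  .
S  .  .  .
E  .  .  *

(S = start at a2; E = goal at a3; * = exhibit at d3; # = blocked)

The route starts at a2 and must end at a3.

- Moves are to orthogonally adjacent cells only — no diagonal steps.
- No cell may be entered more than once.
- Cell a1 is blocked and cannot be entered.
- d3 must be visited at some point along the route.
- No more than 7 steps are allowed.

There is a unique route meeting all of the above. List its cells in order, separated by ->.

a2 -> b2 -> c2 -> d2 -> d3 -> c3 -> b3 -> a3

The budget equals the shortest possible length, so every move has to be on a shortest route through the required cells.
Route from a2: right 3 to d2, down 1 to d3, left 3 to a3 — 7 moves in all.
Check: all required cells visited; 7 ≤ 7 moves.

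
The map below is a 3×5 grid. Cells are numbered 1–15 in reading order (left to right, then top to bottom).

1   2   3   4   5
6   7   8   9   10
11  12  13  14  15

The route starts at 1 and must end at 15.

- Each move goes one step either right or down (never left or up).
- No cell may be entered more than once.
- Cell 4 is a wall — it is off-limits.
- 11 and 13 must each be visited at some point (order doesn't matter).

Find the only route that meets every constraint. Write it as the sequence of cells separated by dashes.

1 - 6 - 11 - 12 - 13 - 14 - 15

Moves only go right or down, so the column and row indices never decrease.
Route from 1: down 2 to 11, right 4 to 15 — 6 moves in all.
Check: all required cells visited.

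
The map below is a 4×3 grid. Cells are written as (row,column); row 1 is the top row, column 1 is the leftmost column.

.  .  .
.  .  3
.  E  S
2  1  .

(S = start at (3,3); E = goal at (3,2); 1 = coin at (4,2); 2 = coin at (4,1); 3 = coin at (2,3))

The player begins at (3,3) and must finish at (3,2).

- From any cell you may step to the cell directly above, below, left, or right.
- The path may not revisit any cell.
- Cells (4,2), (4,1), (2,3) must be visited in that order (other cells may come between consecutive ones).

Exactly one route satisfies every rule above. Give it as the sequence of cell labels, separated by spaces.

The waypoints must appear in the order (4,2), (4,1), (2,3), with no cell reused.
Route from (3,3): down 1 to (4,3), left 2 to (4,1), up 3 to (1,1), right 2 to (1,3), down 1 to (2,3), left 1 to (2,2), down 1 to (3,2) — 11 moves in all.
Check: order respected (1 at step 2, 2 at step 3, 3 at step 9).

(3,3) (4,3) (4,2) (4,1) (3,1) (2,1) (1,1) (1,2) (1,3) (2,3) (2,2) (3,2)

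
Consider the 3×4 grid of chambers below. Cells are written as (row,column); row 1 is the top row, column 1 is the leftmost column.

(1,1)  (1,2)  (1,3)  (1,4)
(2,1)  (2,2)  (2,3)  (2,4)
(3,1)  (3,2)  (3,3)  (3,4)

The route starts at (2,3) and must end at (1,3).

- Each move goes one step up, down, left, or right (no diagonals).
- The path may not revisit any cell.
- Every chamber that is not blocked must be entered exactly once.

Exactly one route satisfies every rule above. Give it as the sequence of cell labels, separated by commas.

Need to visit all 12 open cells exactly once, starting at (2,3) and ending at (1,3).
Cell (3,4) has only two open neighbours ((2,4) and (3,3)), so the path must pass straight through it: one of those is the cell it's entered from and the other is where it exits.
Route from (2,3): left 1 to (2,2), up 1 to (1,2), left 1 to (1,1), down 2 to (3,1), right 3 to (3,4), up 2 to (1,4), left 1 to (1,3) — 11 moves in all.
Check: all 12 open cells covered.

(2,3), (2,2), (1,2), (1,1), (2,1), (3,1), (3,2), (3,3), (3,4), (2,4), (1,4), (1,3)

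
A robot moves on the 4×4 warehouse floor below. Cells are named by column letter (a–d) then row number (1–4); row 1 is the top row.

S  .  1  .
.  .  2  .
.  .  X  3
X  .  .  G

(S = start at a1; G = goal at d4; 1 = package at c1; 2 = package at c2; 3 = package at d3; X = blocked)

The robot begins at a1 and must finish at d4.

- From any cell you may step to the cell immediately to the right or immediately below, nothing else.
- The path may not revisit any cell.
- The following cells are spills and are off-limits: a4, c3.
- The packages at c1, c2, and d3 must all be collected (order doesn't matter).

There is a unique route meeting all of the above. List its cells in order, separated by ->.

Moves only go right or down, so the column and row indices never decrease.
Route from a1: right 2 to c1, down 1 to c2, right 1 to d2, down 2 to d4 — 6 moves in all.
Check: all required cells visited.

a1 -> b1 -> c1 -> c2 -> d2 -> d3 -> d4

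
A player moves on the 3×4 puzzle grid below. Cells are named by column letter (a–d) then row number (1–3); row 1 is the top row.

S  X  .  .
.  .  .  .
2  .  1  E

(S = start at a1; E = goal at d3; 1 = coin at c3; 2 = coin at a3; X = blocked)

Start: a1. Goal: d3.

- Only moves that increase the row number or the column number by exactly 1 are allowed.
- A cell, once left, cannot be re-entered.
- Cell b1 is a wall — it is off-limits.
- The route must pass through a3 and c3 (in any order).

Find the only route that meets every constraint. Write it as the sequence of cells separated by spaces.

Moves only go right or down, so the column and row indices never decrease.
Route from a1: 2× down (reaching a3), 3× right (reaching d3) — 5 moves in all.
Check: all required cells visited.

a1 a2 a3 b3 c3 d3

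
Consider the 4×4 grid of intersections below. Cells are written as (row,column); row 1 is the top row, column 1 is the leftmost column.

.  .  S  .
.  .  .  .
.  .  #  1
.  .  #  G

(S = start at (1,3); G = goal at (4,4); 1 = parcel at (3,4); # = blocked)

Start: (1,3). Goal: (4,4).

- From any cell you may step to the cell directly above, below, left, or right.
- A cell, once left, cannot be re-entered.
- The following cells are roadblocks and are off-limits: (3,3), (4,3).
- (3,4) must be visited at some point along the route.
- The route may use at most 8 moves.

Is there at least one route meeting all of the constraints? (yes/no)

One route that works: (1,3) → (2,3) → (2,4) → (3,4) → (4,4).

yes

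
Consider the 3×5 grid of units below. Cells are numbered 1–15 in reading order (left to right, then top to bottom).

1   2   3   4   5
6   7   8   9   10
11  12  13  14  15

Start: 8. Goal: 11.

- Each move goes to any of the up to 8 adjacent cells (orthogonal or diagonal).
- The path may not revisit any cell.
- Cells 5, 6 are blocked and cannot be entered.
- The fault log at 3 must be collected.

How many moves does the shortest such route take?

3

Any route passes through 3 somewhere between 8 and 11. Summing Chebyshev distances along the two legs (8 → 3 → 11) gives a lower bound of 1 + 2 = 3 moves.
A route of 3 moves achieves this: 8 → 3 → 7 → 11.
Since 3 matches the lower bound, it is optimal.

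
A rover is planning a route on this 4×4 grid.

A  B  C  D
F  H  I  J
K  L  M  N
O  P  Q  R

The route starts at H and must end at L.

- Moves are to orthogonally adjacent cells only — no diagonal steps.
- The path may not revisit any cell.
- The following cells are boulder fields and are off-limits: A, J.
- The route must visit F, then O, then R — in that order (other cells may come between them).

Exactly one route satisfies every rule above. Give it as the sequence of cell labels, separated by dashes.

H - F - K - O - P - Q - R - N - M - L

The waypoints must appear in the order F, O, R, with no cell reused.
Route from H: left 1 to F, down 2 to O, right 3 to R, up 1 to N, left 2 to L — 9 moves in all.
Check: order respected (F at step 1, O at step 3, R at step 6).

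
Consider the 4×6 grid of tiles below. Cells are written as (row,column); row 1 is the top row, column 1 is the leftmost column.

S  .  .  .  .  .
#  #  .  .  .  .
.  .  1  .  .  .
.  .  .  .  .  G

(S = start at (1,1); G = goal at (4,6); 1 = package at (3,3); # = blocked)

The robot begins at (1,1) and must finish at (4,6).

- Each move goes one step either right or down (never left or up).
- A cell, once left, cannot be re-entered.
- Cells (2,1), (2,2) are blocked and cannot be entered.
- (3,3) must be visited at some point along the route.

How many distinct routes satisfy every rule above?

A right/down-only route from (1,1) to (4,6) makes exactly 3 down-moves and 5 right-moves in some order.
With no other constraints that would be C(8,3) = 56 routes.
Split at (3,3) and multiply the segment counts (each segment already excludes blocked cells): (1,1)→(3,3): 1; (3,3)→(4,6): 4; product = 4.
That gives 4 routes.

4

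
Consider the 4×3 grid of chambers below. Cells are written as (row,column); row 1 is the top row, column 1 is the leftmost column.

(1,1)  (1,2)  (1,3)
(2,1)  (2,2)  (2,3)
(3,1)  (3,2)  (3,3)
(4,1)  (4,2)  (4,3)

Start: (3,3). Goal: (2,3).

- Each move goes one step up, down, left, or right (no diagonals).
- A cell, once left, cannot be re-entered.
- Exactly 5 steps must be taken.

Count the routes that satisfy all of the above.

Need simple routes of exactly 5 moves from (3,3) to (2,3) (Manhattan distance 1, so 2 moves are spent on a detour and 2 undoing it).
Enumerating: (3,3) (4,3) (4,2) (3,2) (2,2) (2,3) | (3,3) (3,2) (2,2) (1,2) (1,3) (2,3) | (3,3) (3,2) (3,1) (2,1) (2,2) (2,3).
That gives 3 routes.

3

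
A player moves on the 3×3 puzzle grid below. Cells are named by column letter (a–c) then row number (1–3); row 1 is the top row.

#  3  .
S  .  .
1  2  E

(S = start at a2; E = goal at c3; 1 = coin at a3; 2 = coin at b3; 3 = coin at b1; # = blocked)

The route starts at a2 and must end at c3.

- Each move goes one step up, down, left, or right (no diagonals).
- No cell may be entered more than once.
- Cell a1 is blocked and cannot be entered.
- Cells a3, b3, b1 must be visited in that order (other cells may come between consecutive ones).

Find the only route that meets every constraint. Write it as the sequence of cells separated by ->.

a2 -> a3 -> b3 -> b2 -> b1 -> c1 -> c2 -> c3

The waypoints must appear in the order a3, b3, b1, with no cell reused.
Route from a2: down to a3, right to b3, 2× up (reaching b1), right to c1, 2× down (reaching c3) — 7 moves in all.
Check: order respected (1 at step 1, 2 at step 2, 3 at step 4).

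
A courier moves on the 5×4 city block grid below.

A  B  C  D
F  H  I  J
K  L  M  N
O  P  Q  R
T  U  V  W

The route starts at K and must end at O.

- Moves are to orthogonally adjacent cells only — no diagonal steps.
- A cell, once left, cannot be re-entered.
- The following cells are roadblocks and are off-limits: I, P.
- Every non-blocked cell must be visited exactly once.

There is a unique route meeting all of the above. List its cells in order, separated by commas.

K, L, H, F, A, B, C, D, J, N, M, Q, R, W, V, U, T, O

Need to visit all 18 open cells exactly once, starting at K and ending at O.
Route from K: right 1 to L, up 1 to H, left 1 to F, up 1 to A, right 3 to D, down 2 to N, left 1 to M, down 1 to Q, right 1 to R, down 1 to W, left 3 to T, up 1 to O — 17 moves in all.
Check: all 18 open cells covered.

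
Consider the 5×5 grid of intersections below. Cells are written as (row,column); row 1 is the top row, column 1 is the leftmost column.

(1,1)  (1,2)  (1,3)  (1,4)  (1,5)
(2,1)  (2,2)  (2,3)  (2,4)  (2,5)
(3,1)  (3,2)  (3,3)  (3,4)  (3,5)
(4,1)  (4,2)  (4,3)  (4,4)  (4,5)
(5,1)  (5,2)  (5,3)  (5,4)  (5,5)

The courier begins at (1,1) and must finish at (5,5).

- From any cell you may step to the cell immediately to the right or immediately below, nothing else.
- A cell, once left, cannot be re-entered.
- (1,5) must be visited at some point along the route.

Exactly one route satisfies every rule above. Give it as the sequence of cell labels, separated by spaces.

Moves only go right or down, so the column and row indices never decrease.
Route from (1,1): right 4 to (1,5), down 4 to (5,5) — 8 moves in all.
Check: all required cells visited.

(1,1) (1,2) (1,3) (1,4) (1,5) (2,5) (3,5) (4,5) (5,5)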